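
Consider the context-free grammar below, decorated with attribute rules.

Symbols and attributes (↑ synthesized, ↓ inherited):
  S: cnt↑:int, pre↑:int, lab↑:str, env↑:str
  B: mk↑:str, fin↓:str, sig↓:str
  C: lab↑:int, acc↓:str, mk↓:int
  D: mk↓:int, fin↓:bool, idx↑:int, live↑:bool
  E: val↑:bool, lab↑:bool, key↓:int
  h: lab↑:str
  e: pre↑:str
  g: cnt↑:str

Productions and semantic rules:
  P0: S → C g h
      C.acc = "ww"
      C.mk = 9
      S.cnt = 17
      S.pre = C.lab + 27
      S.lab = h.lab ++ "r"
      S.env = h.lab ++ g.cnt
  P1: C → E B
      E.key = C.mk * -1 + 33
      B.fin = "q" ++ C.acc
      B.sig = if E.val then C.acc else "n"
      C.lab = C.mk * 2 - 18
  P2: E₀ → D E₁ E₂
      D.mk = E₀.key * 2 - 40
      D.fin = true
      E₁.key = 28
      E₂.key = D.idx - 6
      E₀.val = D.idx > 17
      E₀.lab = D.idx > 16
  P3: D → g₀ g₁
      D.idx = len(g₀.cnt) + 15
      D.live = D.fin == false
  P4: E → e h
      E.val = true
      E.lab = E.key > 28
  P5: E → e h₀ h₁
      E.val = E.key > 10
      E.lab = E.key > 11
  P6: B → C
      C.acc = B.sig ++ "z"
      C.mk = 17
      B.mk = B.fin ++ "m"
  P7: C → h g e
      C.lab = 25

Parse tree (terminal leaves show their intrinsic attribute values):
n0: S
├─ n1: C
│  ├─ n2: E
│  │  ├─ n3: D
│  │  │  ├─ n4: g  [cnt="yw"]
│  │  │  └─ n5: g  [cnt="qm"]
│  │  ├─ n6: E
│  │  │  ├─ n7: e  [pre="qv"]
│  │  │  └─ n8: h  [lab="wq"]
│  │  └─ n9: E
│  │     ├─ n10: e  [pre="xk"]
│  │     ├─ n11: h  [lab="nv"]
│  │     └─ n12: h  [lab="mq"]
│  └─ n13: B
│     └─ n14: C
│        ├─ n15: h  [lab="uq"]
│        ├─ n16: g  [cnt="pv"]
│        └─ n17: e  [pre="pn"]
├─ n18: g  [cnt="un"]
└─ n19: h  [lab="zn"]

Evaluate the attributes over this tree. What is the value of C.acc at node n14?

1. n1.acc = "ww"  ["ww"]
2. n1.mk = 9  [9]
3. n2.key = 24  [C.mk * -1 + 33]
4. n3.mk = 8  [E₀.key * 2 - 40]
5. n3.fin = true  [true]
6. n4.cnt = "yw"  [terminal]
7. n5.cnt = "qm"  [terminal]
8. n3.idx = 17  [len(g₀.cnt) + 15]
9. n3.live = false  [D.fin == false]
10. n6.key = 28  [28]
11. n7.pre = "qv"  [terminal]
12. n8.lab = "wq"  [terminal]
13. n6.val = true  [true]
14. n6.lab = false  [E.key > 28]
15. n9.key = 11  [D.idx - 6]
16. n10.pre = "xk"  [terminal]
17. n11.lab = "nv"  [terminal]
18. n12.lab = "mq"  [terminal]
19. n9.val = true  [E.key > 10]
20. n9.lab = false  [E.key > 11]
21. n2.val = false  [D.idx > 17]
22. n2.lab = true  [D.idx > 16]
23. n13.fin = "qww"  ["q" ++ C.acc]
24. n13.sig = "n"  [if E.val then C.acc else "n"]
25. n14.acc = "nz"  [B.sig ++ "z"]
26. n14.mk = 17  [17]
27. n15.lab = "uq"  [terminal]
28. n16.cnt = "pv"  [terminal]
29. n17.pre = "pn"  [terminal]
30. n14.lab = 25  [25]
31. n13.mk = "qwwm"  [B.fin ++ "m"]
32. n1.lab = 0  [C.mk * 2 - 18]
33. n18.cnt = "un"  [terminal]
34. n19.lab = "zn"  [terminal]
35. n0.cnt = 17  [17]
36. n0.pre = 27  [C.lab + 27]
37. n0.lab = "znr"  [h.lab ++ "r"]
38. n0.env = "znun"  [h.lab ++ g.cnt]

"nz"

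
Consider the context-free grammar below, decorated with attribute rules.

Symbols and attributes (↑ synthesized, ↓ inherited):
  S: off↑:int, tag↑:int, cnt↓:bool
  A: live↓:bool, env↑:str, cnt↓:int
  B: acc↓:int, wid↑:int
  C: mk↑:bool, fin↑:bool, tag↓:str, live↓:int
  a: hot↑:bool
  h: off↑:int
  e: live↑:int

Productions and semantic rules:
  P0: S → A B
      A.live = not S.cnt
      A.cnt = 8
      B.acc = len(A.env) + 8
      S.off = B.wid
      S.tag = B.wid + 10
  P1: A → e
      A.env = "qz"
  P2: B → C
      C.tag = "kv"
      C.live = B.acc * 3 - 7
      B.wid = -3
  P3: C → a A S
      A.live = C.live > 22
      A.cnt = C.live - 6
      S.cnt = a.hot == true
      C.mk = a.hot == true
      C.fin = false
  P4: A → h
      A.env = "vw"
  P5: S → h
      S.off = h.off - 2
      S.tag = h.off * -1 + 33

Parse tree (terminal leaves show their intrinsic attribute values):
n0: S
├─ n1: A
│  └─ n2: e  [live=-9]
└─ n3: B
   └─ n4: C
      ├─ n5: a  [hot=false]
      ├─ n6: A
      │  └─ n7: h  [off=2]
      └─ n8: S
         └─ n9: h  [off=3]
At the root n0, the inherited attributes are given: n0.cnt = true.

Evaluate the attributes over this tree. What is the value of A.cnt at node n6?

17

1. n0.cnt = true  [given at root]
2. n1.live = false  [not S.cnt]
3. n1.cnt = 8  [8]
4. n2.live = -9  [terminal]
5. n1.env = "qz"  ["qz"]
6. n3.acc = 10  [len(A.env) + 8]
7. n4.tag = "kv"  ["kv"]
8. n4.live = 23  [B.acc * 3 - 7]
9. n5.hot = false  [terminal]
10. n6.live = true  [C.live > 22]
11. n6.cnt = 17  [C.live - 6]
12. n7.off = 2  [terminal]
13. n6.env = "vw"  ["vw"]
14. n8.cnt = false  [a.hot == true]
15. n9.off = 3  [terminal]
16. n8.off = 1  [h.off - 2]
17. n8.tag = 30  [h.off * -1 + 33]
18. n4.mk = false  [a.hot == true]
19. n4.fin = false  [false]
20. n3.wid = -3  [-3]
21. n0.off = -3  [B.wid]
22. n0.tag = 7  [B.wid + 10]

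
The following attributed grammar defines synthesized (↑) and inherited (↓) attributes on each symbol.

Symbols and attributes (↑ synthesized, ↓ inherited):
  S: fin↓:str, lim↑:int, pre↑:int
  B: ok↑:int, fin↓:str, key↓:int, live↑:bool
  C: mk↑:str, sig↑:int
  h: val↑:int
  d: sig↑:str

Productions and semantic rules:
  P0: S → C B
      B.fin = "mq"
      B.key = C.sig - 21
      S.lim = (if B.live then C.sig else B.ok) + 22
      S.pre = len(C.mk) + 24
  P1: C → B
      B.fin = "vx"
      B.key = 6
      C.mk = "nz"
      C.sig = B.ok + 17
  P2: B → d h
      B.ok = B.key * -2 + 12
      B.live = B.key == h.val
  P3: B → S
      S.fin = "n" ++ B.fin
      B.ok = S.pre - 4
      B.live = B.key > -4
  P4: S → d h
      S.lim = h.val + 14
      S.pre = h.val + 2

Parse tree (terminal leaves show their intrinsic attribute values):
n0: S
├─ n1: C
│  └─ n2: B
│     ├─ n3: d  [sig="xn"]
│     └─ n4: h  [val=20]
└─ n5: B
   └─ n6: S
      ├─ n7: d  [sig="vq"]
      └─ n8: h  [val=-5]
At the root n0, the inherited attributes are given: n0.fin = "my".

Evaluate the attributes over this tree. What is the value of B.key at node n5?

1. n0.fin = "my"  [given at root]
2. n2.fin = "vx"  ["vx"]
3. n2.key = 6  [6]
4. n3.sig = "xn"  [terminal]
5. n4.val = 20  [terminal]
6. n2.ok = 0  [B.key * -2 + 12]
7. n2.live = false  [B.key == h.val]
8. n1.mk = "nz"  ["nz"]
9. n1.sig = 17  [B.ok + 17]
10. n5.fin = "mq"  ["mq"]
11. n5.key = -4  [C.sig - 21]
12. n6.fin = "nmq"  ["n" ++ B.fin]
13. n7.sig = "vq"  [terminal]
14. n8.val = -5  [terminal]
15. n6.lim = 9  [h.val + 14]
16. n6.pre = -3  [h.val + 2]
17. n5.ok = -7  [S.pre - 4]
18. n5.live = false  [B.key > -4]
19. n0.lim = 15  [(if B.live then C.sig else B.ok) + 22]
20. n0.pre = 26  [len(C.mk) + 24]

-4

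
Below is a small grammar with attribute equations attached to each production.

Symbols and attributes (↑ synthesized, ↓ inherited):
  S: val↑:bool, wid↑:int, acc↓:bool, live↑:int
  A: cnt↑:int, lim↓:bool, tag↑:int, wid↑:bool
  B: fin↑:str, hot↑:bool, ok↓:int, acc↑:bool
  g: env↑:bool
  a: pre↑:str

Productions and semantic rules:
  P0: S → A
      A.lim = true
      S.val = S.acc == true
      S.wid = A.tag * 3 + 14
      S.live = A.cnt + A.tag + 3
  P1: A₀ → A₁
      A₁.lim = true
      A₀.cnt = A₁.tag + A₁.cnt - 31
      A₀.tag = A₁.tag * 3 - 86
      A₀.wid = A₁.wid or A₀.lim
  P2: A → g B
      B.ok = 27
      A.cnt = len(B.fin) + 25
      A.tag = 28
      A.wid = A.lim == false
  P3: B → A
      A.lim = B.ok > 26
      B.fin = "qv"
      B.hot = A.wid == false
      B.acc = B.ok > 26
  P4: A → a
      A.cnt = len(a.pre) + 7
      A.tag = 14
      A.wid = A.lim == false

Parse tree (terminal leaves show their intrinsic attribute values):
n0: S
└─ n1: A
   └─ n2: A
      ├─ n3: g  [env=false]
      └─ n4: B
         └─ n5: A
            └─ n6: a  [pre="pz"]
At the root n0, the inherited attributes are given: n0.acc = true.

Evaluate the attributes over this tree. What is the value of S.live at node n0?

25

1. n0.acc = true  [given at root]
2. n1.lim = true  [true]
3. n2.lim = true  [true]
4. n3.env = false  [terminal]
5. n4.ok = 27  [27]
6. n5.lim = true  [B.ok > 26]
7. n6.pre = "pz"  [terminal]
8. n5.cnt = 9  [len(a.pre) + 7]
9. n5.tag = 14  [14]
10. n5.wid = false  [A.lim == false]
11. n4.fin = "qv"  ["qv"]
12. n4.hot = true  [A.wid == false]
13. n4.acc = true  [B.ok > 26]
14. n2.cnt = 27  [len(B.fin) + 25]
15. n2.tag = 28  [28]
16. n2.wid = false  [A.lim == false]
17. n1.cnt = 24  [A₁.tag + A₁.cnt - 31]
18. n1.tag = -2  [A₁.tag * 3 - 86]
19. n1.wid = true  [A₁.wid or A₀.lim]
20. n0.val = true  [S.acc == true]
21. n0.wid = 8  [A.tag * 3 + 14]
22. n0.live = 25  [A.cnt + A.tag + 3]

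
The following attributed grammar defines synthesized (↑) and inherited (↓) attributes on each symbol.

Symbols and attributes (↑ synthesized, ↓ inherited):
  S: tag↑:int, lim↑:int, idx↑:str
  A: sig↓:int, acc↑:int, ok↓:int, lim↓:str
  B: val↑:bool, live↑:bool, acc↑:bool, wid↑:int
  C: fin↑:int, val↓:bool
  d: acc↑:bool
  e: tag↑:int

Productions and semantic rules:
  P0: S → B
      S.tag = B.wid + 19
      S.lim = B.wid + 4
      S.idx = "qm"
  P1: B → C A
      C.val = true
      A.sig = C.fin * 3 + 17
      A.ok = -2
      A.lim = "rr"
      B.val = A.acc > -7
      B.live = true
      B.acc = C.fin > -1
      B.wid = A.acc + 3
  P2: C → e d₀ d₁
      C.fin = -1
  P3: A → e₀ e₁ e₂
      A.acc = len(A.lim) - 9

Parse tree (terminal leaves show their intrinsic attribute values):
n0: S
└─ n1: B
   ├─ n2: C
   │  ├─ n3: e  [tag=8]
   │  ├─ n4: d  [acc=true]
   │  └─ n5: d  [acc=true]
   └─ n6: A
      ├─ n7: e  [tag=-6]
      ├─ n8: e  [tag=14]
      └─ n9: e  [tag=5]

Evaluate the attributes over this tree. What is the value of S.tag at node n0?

15

1. n2.val = true  [true]
2. n3.tag = 8  [terminal]
3. n4.acc = true  [terminal]
4. n5.acc = true  [terminal]
5. n2.fin = -1  [-1]
6. n6.sig = 14  [C.fin * 3 + 17]
7. n6.ok = -2  [-2]
8. n6.lim = "rr"  ["rr"]
9. n7.tag = -6  [terminal]
10. n8.tag = 14  [terminal]
11. n9.tag = 5  [terminal]
12. n6.acc = -7  [len(A.lim) - 9]
13. n1.val = false  [A.acc > -7]
14. n1.live = true  [true]
15. n1.acc = false  [C.fin > -1]
16. n1.wid = -4  [A.acc + 3]
17. n0.tag = 15  [B.wid + 19]
18. n0.lim = 0  [B.wid + 4]
19. n0.idx = "qm"  ["qm"]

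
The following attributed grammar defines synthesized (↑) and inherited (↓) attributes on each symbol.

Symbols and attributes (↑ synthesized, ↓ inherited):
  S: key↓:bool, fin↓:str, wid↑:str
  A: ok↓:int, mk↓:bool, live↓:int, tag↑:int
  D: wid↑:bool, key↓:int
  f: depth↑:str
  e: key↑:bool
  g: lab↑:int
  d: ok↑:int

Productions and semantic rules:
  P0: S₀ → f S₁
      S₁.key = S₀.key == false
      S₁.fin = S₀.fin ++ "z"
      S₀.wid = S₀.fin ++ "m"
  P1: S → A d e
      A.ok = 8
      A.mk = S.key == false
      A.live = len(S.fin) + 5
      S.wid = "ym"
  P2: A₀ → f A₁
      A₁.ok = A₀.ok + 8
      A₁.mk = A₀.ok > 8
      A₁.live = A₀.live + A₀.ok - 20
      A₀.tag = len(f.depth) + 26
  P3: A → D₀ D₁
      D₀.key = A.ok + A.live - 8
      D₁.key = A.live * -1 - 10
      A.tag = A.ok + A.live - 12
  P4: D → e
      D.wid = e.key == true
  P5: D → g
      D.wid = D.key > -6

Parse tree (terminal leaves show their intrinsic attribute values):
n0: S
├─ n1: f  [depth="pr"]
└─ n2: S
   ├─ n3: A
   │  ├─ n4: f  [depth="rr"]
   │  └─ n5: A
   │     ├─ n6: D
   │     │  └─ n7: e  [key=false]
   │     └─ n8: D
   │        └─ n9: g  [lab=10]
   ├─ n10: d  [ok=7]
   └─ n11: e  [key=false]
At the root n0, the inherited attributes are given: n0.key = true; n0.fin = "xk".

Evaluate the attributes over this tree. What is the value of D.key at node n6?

4

1. n0.key = true  [given at root]
2. n0.fin = "xk"  [given at root]
3. n1.depth = "pr"  [terminal]
4. n2.key = false  [S₀.key == false]
5. n2.fin = "xkz"  [S₀.fin ++ "z"]
6. n3.ok = 8  [8]
7. n3.mk = true  [S.key == false]
8. n3.live = 8  [len(S.fin) + 5]
9. n4.depth = "rr"  [terminal]
10. n5.ok = 16  [A₀.ok + 8]
11. n5.mk = false  [A₀.ok > 8]
12. n5.live = -4  [A₀.live + A₀.ok - 20]
13. n6.key = 4  [A.ok + A.live - 8]
14. n7.key = false  [terminal]
15. n6.wid = false  [e.key == true]
16. n8.key = -6  [A.live * -1 - 10]
17. n9.lab = 10  [terminal]
18. n8.wid = false  [D.key > -6]
19. n5.tag = 0  [A.ok + A.live - 12]
20. n3.tag = 28  [len(f.depth) + 26]
21. n10.ok = 7  [terminal]
22. n11.key = false  [terminal]
23. n2.wid = "ym"  ["ym"]
24. n0.wid = "xkm"  [S₀.fin ++ "m"]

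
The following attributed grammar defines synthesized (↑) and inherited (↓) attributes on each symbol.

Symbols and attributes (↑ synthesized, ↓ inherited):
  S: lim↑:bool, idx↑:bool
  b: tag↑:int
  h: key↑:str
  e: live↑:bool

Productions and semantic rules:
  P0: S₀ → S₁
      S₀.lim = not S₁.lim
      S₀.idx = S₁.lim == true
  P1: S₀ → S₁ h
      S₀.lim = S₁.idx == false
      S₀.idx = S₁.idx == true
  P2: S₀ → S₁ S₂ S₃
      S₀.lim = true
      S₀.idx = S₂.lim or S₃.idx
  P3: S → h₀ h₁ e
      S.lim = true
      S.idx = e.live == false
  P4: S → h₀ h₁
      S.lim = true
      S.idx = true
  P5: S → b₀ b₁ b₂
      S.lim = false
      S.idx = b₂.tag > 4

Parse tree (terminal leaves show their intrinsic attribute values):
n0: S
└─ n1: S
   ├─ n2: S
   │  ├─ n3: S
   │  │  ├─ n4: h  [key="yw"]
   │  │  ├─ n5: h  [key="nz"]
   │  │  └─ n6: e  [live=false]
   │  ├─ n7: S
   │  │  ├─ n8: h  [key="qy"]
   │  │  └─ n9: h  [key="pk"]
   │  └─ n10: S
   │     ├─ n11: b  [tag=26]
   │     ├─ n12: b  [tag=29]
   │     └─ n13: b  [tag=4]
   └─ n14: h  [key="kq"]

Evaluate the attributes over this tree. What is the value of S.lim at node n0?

true

1. n4.key = "yw"  [terminal]
2. n5.key = "nz"  [terminal]
3. n6.live = false  [terminal]
4. n3.lim = true  [true]
5. n3.idx = true  [e.live == false]
6. n8.key = "qy"  [terminal]
7. n9.key = "pk"  [terminal]
8. n7.lim = true  [true]
9. n7.idx = true  [true]
10. n11.tag = 26  [terminal]
11. n12.tag = 29  [terminal]
12. n13.tag = 4  [terminal]
13. n10.lim = false  [false]
14. n10.idx = false  [b₂.tag > 4]
15. n2.lim = true  [true]
16. n2.idx = true  [S₂.lim or S₃.idx]
17. n14.key = "kq"  [terminal]
18. n1.lim = false  [S₁.idx == false]
19. n1.idx = true  [S₁.idx == true]
20. n0.lim = true  [not S₁.lim]
21. n0.idx = false  [S₁.lim == true]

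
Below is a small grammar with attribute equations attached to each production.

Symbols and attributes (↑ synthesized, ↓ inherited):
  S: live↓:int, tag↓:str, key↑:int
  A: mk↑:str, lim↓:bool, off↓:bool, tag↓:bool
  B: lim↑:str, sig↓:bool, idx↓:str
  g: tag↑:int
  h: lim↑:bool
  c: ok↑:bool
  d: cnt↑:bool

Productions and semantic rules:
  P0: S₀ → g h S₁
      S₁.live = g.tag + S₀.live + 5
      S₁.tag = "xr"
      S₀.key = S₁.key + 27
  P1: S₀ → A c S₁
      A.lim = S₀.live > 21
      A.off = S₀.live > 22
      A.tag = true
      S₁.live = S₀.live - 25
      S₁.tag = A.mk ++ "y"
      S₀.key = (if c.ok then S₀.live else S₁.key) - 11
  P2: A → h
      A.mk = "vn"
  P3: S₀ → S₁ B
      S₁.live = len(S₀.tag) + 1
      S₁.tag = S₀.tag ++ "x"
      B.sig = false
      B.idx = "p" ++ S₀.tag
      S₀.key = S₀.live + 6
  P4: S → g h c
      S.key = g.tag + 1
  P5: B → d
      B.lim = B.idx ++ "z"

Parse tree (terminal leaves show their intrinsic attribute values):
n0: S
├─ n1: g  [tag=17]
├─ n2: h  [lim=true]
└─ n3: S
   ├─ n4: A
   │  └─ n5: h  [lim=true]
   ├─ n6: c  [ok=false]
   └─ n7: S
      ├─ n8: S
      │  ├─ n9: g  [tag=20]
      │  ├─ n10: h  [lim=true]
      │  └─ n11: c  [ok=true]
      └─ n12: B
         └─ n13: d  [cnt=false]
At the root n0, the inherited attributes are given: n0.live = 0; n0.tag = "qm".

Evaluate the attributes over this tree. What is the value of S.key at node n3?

-8

1. n0.live = 0  [given at root]
2. n0.tag = "qm"  [given at root]
3. n1.tag = 17  [terminal]
4. n2.lim = true  [terminal]
5. n3.live = 22  [g.tag + S₀.live + 5]
6. n3.tag = "xr"  ["xr"]
7. n4.lim = true  [S₀.live > 21]
8. n4.off = false  [S₀.live > 22]
9. n4.tag = true  [true]
10. n5.lim = true  [terminal]
11. n4.mk = "vn"  ["vn"]
12. n6.ok = false  [terminal]
13. n7.live = -3  [S₀.live - 25]
14. n7.tag = "vny"  [A.mk ++ "y"]
15. n8.live = 4  [len(S₀.tag) + 1]
16. n8.tag = "vnyx"  [S₀.tag ++ "x"]
17. n9.tag = 20  [terminal]
18. n10.lim = true  [terminal]
19. n11.ok = true  [terminal]
20. n8.key = 21  [g.tag + 1]
21. n12.sig = false  [false]
22. n12.idx = "pvny"  ["p" ++ S₀.tag]
23. n13.cnt = false  [terminal]
24. n12.lim = "pvnyz"  [B.idx ++ "z"]
25. n7.key = 3  [S₀.live + 6]
26. n3.key = -8  [(if c.ok then S₀.live else S₁.key) - 11]
27. n0.key = 19  [S₁.key + 27]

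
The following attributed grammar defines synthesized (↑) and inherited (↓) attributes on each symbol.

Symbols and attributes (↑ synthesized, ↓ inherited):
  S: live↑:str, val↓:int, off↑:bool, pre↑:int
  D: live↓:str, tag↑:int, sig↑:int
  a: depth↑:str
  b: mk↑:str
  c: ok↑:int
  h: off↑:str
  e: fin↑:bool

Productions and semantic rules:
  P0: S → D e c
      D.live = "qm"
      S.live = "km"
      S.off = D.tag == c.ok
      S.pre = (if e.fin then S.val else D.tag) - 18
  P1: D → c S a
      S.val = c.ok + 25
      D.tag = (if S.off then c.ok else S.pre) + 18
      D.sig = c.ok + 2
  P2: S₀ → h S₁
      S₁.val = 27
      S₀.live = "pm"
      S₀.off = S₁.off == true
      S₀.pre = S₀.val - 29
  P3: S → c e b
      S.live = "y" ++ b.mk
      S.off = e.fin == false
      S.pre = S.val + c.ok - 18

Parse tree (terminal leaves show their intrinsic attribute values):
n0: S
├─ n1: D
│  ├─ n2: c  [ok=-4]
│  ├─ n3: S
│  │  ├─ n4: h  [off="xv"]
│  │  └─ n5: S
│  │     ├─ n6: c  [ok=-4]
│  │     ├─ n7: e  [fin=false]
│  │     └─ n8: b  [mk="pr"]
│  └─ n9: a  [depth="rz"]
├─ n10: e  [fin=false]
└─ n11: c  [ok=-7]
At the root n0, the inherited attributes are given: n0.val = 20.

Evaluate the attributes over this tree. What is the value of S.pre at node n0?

-4

1. n0.val = 20  [given at root]
2. n1.live = "qm"  ["qm"]
3. n2.ok = -4  [terminal]
4. n3.val = 21  [c.ok + 25]
5. n4.off = "xv"  [terminal]
6. n5.val = 27  [27]
7. n6.ok = -4  [terminal]
8. n7.fin = false  [terminal]
9. n8.mk = "pr"  [terminal]
10. n5.live = "ypr"  ["y" ++ b.mk]
11. n5.off = true  [e.fin == false]
12. n5.pre = 5  [S.val + c.ok - 18]
13. n3.live = "pm"  ["pm"]
14. n3.off = true  [S₁.off == true]
15. n3.pre = -8  [S₀.val - 29]
16. n9.depth = "rz"  [terminal]
17. n1.tag = 14  [(if S.off then c.ok else S.pre) + 18]
18. n1.sig = -2  [c.ok + 2]
19. n10.fin = false  [terminal]
20. n11.ok = -7  [terminal]
21. n0.live = "km"  ["km"]
22. n0.off = false  [D.tag == c.ok]
23. n0.pre = -4  [(if e.fin then S.val else D.tag) - 18]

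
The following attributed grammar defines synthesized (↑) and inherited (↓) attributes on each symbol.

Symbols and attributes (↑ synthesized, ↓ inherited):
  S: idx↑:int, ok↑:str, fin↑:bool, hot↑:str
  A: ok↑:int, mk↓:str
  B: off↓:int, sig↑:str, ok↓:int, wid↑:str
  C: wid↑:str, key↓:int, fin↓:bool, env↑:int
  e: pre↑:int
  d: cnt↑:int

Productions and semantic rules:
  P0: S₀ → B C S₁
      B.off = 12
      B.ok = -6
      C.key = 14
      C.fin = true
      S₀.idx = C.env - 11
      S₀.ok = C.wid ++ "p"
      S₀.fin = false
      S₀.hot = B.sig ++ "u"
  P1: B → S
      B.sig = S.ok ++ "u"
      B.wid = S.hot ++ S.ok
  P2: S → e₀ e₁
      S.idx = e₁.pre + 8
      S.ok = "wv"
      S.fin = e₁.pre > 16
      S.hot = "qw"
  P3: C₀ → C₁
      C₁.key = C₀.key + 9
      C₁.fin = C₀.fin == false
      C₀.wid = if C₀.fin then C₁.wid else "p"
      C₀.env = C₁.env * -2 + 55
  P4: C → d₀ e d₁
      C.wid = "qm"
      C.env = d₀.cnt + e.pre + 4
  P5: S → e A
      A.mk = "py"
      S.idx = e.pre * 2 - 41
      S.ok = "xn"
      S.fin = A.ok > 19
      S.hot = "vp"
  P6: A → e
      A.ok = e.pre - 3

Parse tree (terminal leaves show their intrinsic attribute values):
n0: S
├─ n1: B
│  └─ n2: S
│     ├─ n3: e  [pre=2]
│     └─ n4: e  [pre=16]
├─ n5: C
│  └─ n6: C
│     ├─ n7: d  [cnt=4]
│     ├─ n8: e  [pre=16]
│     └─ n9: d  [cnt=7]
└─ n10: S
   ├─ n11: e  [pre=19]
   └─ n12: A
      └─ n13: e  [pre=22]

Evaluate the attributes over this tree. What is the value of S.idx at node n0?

-4

1. n1.off = 12  [12]
2. n1.ok = -6  [-6]
3. n3.pre = 2  [terminal]
4. n4.pre = 16  [terminal]
5. n2.idx = 24  [e₁.pre + 8]
6. n2.ok = "wv"  ["wv"]
7. n2.fin = false  [e₁.pre > 16]
8. n2.hot = "qw"  ["qw"]
9. n1.sig = "wvu"  [S.ok ++ "u"]
10. n1.wid = "qwwv"  [S.hot ++ S.ok]
11. n5.key = 14  [14]
12. n5.fin = true  [true]
13. n6.key = 23  [C₀.key + 9]
14. n6.fin = false  [C₀.fin == false]
15. n7.cnt = 4  [terminal]
16. n8.pre = 16  [terminal]
17. n9.cnt = 7  [terminal]
18. n6.wid = "qm"  ["qm"]
19. n6.env = 24  [d₀.cnt + e.pre + 4]
20. n5.wid = "qm"  [if C₀.fin then C₁.wid else "p"]
21. n5.env = 7  [C₁.env * -2 + 55]
22. n11.pre = 19  [terminal]
23. n12.mk = "py"  ["py"]
24. n13.pre = 22  [terminal]
25. n12.ok = 19  [e.pre - 3]
26. n10.idx = -3  [e.pre * 2 - 41]
27. n10.ok = "xn"  ["xn"]
28. n10.fin = false  [A.ok > 19]
29. n10.hot = "vp"  ["vp"]
30. n0.idx = -4  [C.env - 11]
31. n0.ok = "qmp"  [C.wid ++ "p"]
32. n0.fin = false  [false]
33. n0.hot = "wvuu"  [B.sig ++ "u"]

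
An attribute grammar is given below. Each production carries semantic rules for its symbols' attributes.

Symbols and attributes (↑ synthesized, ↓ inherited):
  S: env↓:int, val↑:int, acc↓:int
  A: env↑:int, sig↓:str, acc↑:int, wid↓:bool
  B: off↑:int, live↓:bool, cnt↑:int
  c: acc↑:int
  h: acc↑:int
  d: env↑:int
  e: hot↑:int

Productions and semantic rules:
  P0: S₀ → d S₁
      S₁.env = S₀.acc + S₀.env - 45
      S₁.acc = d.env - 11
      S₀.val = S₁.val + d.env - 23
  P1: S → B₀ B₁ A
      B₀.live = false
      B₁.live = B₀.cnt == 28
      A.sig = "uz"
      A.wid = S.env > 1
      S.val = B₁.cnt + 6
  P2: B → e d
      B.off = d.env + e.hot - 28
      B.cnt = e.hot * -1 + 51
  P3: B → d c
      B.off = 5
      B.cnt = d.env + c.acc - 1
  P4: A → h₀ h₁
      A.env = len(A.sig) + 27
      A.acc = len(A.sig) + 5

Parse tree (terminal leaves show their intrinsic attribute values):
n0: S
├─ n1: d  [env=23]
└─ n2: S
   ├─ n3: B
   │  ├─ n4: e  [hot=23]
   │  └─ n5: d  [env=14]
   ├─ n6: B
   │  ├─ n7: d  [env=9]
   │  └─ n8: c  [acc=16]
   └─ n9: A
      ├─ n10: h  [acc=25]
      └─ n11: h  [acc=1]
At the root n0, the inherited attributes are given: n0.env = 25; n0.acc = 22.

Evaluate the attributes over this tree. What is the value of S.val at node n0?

30

1. n0.env = 25  [given at root]
2. n0.acc = 22  [given at root]
3. n1.env = 23  [terminal]
4. n2.env = 2  [S₀.acc + S₀.env - 45]
5. n2.acc = 12  [d.env - 11]
6. n3.live = false  [false]
7. n4.hot = 23  [terminal]
8. n5.env = 14  [terminal]
9. n3.off = 9  [d.env + e.hot - 28]
10. n3.cnt = 28  [e.hot * -1 + 51]
11. n6.live = true  [B₀.cnt == 28]
12. n7.env = 9  [terminal]
13. n8.acc = 16  [terminal]
14. n6.off = 5  [5]
15. n6.cnt = 24  [d.env + c.acc - 1]
16. n9.sig = "uz"  ["uz"]
17. n9.wid = true  [S.env > 1]
18. n10.acc = 25  [terminal]
19. n11.acc = 1  [terminal]
20. n9.env = 29  [len(A.sig) + 27]
21. n9.acc = 7  [len(A.sig) + 5]
22. n2.val = 30  [B₁.cnt + 6]
23. n0.val = 30  [S₁.val + d.env - 23]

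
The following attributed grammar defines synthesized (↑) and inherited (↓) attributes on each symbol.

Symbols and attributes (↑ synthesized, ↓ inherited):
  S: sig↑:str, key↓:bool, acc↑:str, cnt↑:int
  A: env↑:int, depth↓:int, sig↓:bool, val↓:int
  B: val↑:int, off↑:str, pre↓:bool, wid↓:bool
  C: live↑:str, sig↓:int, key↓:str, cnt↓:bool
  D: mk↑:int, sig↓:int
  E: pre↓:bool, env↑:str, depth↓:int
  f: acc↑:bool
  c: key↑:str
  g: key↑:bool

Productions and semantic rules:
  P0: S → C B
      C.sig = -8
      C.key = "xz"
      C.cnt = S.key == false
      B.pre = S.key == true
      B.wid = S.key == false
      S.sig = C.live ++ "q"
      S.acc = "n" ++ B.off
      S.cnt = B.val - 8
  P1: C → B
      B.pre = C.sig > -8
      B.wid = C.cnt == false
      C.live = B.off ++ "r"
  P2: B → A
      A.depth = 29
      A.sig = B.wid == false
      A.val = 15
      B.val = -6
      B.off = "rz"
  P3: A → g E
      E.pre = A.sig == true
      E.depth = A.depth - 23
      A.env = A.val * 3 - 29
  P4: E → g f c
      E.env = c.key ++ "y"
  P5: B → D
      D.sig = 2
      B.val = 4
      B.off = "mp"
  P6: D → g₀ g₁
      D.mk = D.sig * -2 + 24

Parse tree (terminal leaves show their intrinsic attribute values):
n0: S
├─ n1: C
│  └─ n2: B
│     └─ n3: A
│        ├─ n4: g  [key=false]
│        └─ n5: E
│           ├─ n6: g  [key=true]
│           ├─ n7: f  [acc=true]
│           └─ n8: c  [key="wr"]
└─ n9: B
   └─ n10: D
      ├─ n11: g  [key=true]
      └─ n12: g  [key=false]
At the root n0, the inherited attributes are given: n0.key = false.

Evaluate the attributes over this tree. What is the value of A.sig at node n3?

1. n0.key = false  [given at root]
2. n1.sig = -8  [-8]
3. n1.key = "xz"  ["xz"]
4. n1.cnt = true  [S.key == false]
5. n2.pre = false  [C.sig > -8]
6. n2.wid = false  [C.cnt == false]
7. n3.depth = 29  [29]
8. n3.sig = true  [B.wid == false]
9. n3.val = 15  [15]
10. n4.key = false  [terminal]
11. n5.pre = true  [A.sig == true]
12. n5.depth = 6  [A.depth - 23]
13. n6.key = true  [terminal]
14. n7.acc = true  [terminal]
15. n8.key = "wr"  [terminal]
16. n5.env = "wry"  [c.key ++ "y"]
17. n3.env = 16  [A.val * 3 - 29]
18. n2.val = -6  [-6]
19. n2.off = "rz"  ["rz"]
20. n1.live = "rzr"  [B.off ++ "r"]
21. n9.pre = false  [S.key == true]
22. n9.wid = true  [S.key == false]
23. n10.sig = 2  [2]
24. n11.key = true  [terminal]
25. n12.key = false  [terminal]
26. n10.mk = 20  [D.sig * -2 + 24]
27. n9.val = 4  [4]
28. n9.off = "mp"  ["mp"]
29. n0.sig = "rzrq"  [C.live ++ "q"]
30. n0.acc = "nmp"  ["n" ++ B.off]
31. n0.cnt = -4  [B.val - 8]

true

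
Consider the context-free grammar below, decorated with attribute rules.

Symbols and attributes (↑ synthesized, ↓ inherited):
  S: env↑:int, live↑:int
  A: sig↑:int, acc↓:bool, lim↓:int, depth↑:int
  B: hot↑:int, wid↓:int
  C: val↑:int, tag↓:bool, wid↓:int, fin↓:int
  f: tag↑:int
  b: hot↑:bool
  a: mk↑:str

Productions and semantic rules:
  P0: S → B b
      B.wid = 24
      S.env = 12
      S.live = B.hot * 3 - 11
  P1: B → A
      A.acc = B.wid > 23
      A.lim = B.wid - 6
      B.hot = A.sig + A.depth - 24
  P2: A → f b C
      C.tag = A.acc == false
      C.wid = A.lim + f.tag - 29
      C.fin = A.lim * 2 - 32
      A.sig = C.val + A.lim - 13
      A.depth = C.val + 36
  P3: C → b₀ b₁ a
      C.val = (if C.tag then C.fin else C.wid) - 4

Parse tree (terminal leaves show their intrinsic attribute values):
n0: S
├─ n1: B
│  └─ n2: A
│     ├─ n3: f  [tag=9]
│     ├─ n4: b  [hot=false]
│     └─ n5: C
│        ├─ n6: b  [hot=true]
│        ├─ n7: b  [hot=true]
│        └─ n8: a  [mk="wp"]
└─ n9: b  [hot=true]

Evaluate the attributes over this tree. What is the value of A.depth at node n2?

1. n1.wid = 24  [24]
2. n2.acc = true  [B.wid > 23]
3. n2.lim = 18  [B.wid - 6]
4. n3.tag = 9  [terminal]
5. n4.hot = false  [terminal]
6. n5.tag = false  [A.acc == false]
7. n5.wid = -2  [A.lim + f.tag - 29]
8. n5.fin = 4  [A.lim * 2 - 32]
9. n6.hot = true  [terminal]
10. n7.hot = true  [terminal]
11. n8.mk = "wp"  [terminal]
12. n5.val = -6  [(if C.tag then C.fin else C.wid) - 4]
13. n2.sig = -1  [C.val + A.lim - 13]
14. n2.depth = 30  [C.val + 36]
15. n1.hot = 5  [A.sig + A.depth - 24]
16. n9.hot = true  [terminal]
17. n0.env = 12  [12]
18. n0.live = 4  [B.hot * 3 - 11]

30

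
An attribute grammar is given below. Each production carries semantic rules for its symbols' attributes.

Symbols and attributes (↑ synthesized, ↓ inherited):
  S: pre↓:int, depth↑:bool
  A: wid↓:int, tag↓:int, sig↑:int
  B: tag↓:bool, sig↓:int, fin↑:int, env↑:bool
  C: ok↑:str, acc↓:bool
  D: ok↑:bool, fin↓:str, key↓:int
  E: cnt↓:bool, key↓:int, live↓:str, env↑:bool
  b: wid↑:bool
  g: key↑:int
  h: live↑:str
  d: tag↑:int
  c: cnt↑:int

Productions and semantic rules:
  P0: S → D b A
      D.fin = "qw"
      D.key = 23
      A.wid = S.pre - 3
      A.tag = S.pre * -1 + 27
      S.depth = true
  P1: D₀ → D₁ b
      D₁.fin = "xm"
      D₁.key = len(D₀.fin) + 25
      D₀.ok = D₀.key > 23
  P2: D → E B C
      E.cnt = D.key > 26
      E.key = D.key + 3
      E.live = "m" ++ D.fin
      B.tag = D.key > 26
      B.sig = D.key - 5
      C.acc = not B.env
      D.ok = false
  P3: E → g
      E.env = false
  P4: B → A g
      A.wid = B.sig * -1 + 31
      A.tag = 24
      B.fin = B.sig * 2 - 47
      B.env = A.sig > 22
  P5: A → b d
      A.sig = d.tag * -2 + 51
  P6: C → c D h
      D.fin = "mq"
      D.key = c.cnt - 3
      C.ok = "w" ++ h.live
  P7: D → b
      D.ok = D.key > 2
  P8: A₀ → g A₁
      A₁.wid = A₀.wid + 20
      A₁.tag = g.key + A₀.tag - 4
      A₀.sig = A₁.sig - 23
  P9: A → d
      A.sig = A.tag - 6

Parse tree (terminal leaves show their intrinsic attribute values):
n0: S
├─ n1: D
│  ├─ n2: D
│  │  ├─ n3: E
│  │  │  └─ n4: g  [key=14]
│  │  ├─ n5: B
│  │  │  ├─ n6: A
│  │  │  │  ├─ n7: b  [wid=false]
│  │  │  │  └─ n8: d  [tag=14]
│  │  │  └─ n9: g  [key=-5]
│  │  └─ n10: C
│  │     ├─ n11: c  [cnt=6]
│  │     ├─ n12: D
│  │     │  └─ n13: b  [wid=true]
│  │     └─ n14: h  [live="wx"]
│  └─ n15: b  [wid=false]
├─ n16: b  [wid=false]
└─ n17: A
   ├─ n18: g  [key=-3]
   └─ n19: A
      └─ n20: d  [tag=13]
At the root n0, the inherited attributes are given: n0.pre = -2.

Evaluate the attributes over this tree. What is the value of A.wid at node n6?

1. n0.pre = -2  [given at root]
2. n1.fin = "qw"  ["qw"]
3. n1.key = 23  [23]
4. n2.fin = "xm"  ["xm"]
5. n2.key = 27  [len(D₀.fin) + 25]
6. n3.cnt = true  [D.key > 26]
7. n3.key = 30  [D.key + 3]
8. n3.live = "mxm"  ["m" ++ D.fin]
9. n4.key = 14  [terminal]
10. n3.env = false  [false]
11. n5.tag = true  [D.key > 26]
12. n5.sig = 22  [D.key - 5]
13. n6.wid = 9  [B.sig * -1 + 31]
14. n6.tag = 24  [24]
15. n7.wid = false  [terminal]
16. n8.tag = 14  [terminal]
17. n6.sig = 23  [d.tag * -2 + 51]
18. n9.key = -5  [terminal]
19. n5.fin = -3  [B.sig * 2 - 47]
20. n5.env = true  [A.sig > 22]
21. n10.acc = false  [not B.env]
22. n11.cnt = 6  [terminal]
23. n12.fin = "mq"  ["mq"]
24. n12.key = 3  [c.cnt - 3]
25. n13.wid = true  [terminal]
26. n12.ok = true  [D.key > 2]
27. n14.live = "wx"  [terminal]
28. n10.ok = "wwx"  ["w" ++ h.live]
29. n2.ok = false  [false]
30. n15.wid = false  [terminal]
31. n1.ok = false  [D₀.key > 23]
32. n16.wid = false  [terminal]
33. n17.wid = -5  [S.pre - 3]
34. n17.tag = 29  [S.pre * -1 + 27]
35. n18.key = -3  [terminal]
36. n19.wid = 15  [A₀.wid + 20]
37. n19.tag = 22  [g.key + A₀.tag - 4]
38. n20.tag = 13  [terminal]
39. n19.sig = 16  [A.tag - 6]
40. n17.sig = -7  [A₁.sig - 23]
41. n0.depth = true  [true]

9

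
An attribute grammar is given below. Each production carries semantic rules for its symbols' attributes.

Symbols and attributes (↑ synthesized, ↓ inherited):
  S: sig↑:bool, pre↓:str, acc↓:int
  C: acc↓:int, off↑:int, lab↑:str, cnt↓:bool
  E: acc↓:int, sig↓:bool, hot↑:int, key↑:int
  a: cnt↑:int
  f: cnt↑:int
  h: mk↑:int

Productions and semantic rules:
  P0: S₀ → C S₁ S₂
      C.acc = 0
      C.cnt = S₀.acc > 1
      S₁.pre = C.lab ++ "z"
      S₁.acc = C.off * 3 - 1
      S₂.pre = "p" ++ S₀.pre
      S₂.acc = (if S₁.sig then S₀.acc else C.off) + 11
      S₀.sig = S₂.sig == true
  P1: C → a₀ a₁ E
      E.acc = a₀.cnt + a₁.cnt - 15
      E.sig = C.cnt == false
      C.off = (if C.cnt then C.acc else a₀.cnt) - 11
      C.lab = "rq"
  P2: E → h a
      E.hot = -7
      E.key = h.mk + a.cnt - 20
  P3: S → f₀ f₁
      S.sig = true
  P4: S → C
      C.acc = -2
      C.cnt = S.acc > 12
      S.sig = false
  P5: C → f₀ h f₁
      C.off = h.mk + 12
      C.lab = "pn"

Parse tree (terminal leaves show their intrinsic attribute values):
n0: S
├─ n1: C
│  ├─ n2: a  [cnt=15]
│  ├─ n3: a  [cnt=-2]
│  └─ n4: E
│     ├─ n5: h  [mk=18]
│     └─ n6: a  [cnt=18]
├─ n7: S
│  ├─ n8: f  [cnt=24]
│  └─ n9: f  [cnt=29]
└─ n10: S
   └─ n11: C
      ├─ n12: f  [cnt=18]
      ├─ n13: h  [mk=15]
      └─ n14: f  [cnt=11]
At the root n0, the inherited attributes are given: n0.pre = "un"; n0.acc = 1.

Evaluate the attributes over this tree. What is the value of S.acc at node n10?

12

1. n0.pre = "un"  [given at root]
2. n0.acc = 1  [given at root]
3. n1.acc = 0  [0]
4. n1.cnt = false  [S₀.acc > 1]
5. n2.cnt = 15  [terminal]
6. n3.cnt = -2  [terminal]
7. n4.acc = -2  [a₀.cnt + a₁.cnt - 15]
8. n4.sig = true  [C.cnt == false]
9. n5.mk = 18  [terminal]
10. n6.cnt = 18  [terminal]
11. n4.hot = -7  [-7]
12. n4.key = 16  [h.mk + a.cnt - 20]
13. n1.off = 4  [(if C.cnt then C.acc else a₀.cnt) - 11]
14. n1.lab = "rq"  ["rq"]
15. n7.pre = "rqz"  [C.lab ++ "z"]
16. n7.acc = 11  [C.off * 3 - 1]
17. n8.cnt = 24  [terminal]
18. n9.cnt = 29  [terminal]
19. n7.sig = true  [true]
20. n10.pre = "pun"  ["p" ++ S₀.pre]
21. n10.acc = 12  [(if S₁.sig then S₀.acc else C.off) + 11]
22. n11.acc = -2  [-2]
23. n11.cnt = false  [S.acc > 12]
24. n12.cnt = 18  [terminal]
25. n13.mk = 15  [terminal]
26. n14.cnt = 11  [terminal]
27. n11.off = 27  [h.mk + 12]
28. n11.lab = "pn"  ["pn"]
29. n10.sig = false  [false]
30. n0.sig = false  [S₂.sig == true]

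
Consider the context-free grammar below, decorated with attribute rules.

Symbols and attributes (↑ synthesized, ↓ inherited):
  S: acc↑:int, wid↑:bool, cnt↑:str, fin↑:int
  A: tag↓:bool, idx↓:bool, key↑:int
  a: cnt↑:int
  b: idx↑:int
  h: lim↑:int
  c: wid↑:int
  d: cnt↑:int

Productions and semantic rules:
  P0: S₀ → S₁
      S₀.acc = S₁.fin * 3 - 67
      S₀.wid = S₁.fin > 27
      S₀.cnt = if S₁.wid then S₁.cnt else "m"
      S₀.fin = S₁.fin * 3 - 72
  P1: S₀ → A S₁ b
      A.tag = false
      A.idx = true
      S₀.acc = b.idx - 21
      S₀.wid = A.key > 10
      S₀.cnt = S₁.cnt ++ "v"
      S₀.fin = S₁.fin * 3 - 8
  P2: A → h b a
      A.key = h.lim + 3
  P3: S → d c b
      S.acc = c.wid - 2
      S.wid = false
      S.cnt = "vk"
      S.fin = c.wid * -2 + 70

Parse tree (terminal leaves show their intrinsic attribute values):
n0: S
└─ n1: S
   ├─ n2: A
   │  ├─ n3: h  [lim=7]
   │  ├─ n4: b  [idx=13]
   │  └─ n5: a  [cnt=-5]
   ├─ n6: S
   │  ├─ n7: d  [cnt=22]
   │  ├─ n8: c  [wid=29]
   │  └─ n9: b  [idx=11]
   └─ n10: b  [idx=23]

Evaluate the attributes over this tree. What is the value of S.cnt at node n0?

"m"

1. n2.tag = false  [false]
2. n2.idx = true  [true]
3. n3.lim = 7  [terminal]
4. n4.idx = 13  [terminal]
5. n5.cnt = -5  [terminal]
6. n2.key = 10  [h.lim + 3]
7. n7.cnt = 22  [terminal]
8. n8.wid = 29  [terminal]
9. n9.idx = 11  [terminal]
10. n6.acc = 27  [c.wid - 2]
11. n6.wid = false  [false]
12. n6.cnt = "vk"  ["vk"]
13. n6.fin = 12  [c.wid * -2 + 70]
14. n10.idx = 23  [terminal]
15. n1.acc = 2  [b.idx - 21]
16. n1.wid = false  [A.key > 10]
17. n1.cnt = "vkv"  [S₁.cnt ++ "v"]
18. n1.fin = 28  [S₁.fin * 3 - 8]
19. n0.acc = 17  [S₁.fin * 3 - 67]
20. n0.wid = true  [S₁.fin > 27]
21. n0.cnt = "m"  [if S₁.wid then S₁.cnt else "m"]
22. n0.fin = 12  [S₁.fin * 3 - 72]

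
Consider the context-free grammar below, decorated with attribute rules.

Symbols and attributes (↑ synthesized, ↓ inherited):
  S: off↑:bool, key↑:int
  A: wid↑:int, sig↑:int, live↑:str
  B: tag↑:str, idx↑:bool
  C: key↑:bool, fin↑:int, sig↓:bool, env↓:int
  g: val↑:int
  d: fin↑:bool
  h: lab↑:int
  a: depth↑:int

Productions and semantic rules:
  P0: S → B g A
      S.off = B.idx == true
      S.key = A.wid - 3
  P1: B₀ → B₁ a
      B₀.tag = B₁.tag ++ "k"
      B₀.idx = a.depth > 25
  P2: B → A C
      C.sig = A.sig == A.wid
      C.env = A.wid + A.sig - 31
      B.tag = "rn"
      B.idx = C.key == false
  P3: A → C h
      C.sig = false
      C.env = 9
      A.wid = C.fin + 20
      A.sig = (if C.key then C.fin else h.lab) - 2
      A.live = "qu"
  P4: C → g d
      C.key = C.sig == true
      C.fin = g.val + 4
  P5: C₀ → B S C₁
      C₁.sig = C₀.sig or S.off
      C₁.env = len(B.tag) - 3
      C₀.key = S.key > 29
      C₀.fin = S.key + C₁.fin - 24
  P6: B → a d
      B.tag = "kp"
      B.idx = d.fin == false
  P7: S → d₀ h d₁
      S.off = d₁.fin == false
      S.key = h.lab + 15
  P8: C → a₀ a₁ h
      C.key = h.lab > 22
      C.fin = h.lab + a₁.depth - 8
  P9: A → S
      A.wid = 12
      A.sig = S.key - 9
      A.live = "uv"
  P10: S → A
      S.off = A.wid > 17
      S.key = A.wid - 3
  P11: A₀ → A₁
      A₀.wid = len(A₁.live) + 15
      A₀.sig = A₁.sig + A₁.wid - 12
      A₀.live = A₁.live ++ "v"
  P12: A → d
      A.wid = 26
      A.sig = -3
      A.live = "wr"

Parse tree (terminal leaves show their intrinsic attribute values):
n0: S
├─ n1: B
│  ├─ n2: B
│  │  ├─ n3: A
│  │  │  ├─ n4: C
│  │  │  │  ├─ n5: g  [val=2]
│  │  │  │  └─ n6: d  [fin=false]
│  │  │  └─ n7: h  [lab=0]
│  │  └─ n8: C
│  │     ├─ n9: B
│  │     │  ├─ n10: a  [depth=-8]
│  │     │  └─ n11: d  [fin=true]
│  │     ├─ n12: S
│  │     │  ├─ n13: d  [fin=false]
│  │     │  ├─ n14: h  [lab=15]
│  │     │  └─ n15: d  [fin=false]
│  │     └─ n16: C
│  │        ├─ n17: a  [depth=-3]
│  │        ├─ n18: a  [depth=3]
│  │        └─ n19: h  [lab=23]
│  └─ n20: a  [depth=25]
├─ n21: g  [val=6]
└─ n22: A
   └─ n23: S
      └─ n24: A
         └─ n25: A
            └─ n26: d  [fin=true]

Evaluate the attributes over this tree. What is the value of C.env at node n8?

-7

1. n4.sig = false  [false]
2. n4.env = 9  [9]
3. n5.val = 2  [terminal]
4. n6.fin = false  [terminal]
5. n4.key = false  [C.sig == true]
6. n4.fin = 6  [g.val + 4]
7. n7.lab = 0  [terminal]
8. n3.wid = 26  [C.fin + 20]
9. n3.sig = -2  [(if C.key then C.fin else h.lab) - 2]
10. n3.live = "qu"  ["qu"]
11. n8.sig = false  [A.sig == A.wid]
12. n8.env = -7  [A.wid + A.sig - 31]
13. n10.depth = -8  [terminal]
14. n11.fin = true  [terminal]
15. n9.tag = "kp"  ["kp"]
16. n9.idx = false  [d.fin == false]
17. n13.fin = false  [terminal]
18. n14.lab = 15  [terminal]
19. n15.fin = false  [terminal]
20. n12.off = true  [d₁.fin == false]
21. n12.key = 30  [h.lab + 15]
22. n16.sig = true  [C₀.sig or S.off]
23. n16.env = -1  [len(B.tag) - 3]
24. n17.depth = -3  [terminal]
25. n18.depth = 3  [terminal]
26. n19.lab = 23  [terminal]
27. n16.key = true  [h.lab > 22]
28. n16.fin = 18  [h.lab + a₁.depth - 8]
29. n8.key = true  [S.key > 29]
30. n8.fin = 24  [S.key + C₁.fin - 24]
31. n2.tag = "rn"  ["rn"]
32. n2.idx = false  [C.key == false]
33. n20.depth = 25  [terminal]
34. n1.tag = "rnk"  [B₁.tag ++ "k"]
35. n1.idx = false  [a.depth > 25]
36. n21.val = 6  [terminal]
37. n26.fin = true  [terminal]
38. n25.wid = 26  [26]
39. n25.sig = -3  [-3]
40. n25.live = "wr"  ["wr"]
41. n24.wid = 17  [len(A₁.live) + 15]
42. n24.sig = 11  [A₁.sig + A₁.wid - 12]
43. n24.live = "wrv"  [A₁.live ++ "v"]
44. n23.off = false  [A.wid > 17]
45. n23.key = 14  [A.wid - 3]
46. n22.wid = 12  [12]
47. n22.sig = 5  [S.key - 9]
48. n22.live = "uv"  ["uv"]
49. n0.off = false  [B.idx == true]
50. n0.key = 9  [A.wid - 3]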